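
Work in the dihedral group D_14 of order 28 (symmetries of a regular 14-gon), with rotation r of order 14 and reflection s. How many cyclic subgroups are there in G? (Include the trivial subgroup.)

A cyclic subgroup of order d is generated by each of its φ(d) elements of order d, so the cyclic subgroups of order d number (#elements of order d)/φ(d).
Cyclic subgroups by order — order 1: 1; order 2: 15; order 7: 1; order 14: 1.
Total: 18.

18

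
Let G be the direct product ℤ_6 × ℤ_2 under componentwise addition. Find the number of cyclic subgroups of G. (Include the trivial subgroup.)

A cyclic subgroup of order d is generated by each of its φ(d) elements of order d, so the cyclic subgroups of order d number (#elements of order d)/φ(d).
Cyclic subgroups by order — order 1: 1; order 2: 3; order 3: 1; order 6: 3.
Total: 8.

8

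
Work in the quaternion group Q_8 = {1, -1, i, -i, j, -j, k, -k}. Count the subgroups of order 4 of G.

|G| = 8 and 4 | 8, so subgroups of order 4 are possible by Lagrange.
The subgroups of order 4 are: {1, -1, i, -i}; {1, -1, j, -j}; {1, -1, k, -k}.
So G has 3 subgroups of order 4.

3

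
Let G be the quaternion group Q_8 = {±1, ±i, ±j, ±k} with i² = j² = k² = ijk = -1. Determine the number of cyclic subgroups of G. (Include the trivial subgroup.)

5

Each element a generates a cyclic subgroup ⟨a⟩; distinct elements may generate the same one (a cyclic group of order d has φ(d) generators).
Cyclic subgroups by order — order 1: 1; order 2: 1; order 4: 3.
Total: 5.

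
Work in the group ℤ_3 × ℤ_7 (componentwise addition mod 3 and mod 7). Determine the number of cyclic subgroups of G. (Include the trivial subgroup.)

Each element a generates a cyclic subgroup ⟨a⟩; distinct elements may generate the same one (a cyclic group of order d has φ(d) generators).
Cyclic subgroups by order — order 1: 1; order 3: 1; order 7: 1; order 21: 1.
Total: 4.

4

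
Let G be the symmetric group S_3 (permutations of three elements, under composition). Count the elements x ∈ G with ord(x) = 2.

3

The elements of order 2 are: (2 3), (1 2), (1 3).
That's 3.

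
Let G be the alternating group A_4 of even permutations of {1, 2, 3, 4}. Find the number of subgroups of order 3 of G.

4

|G| = 12 and 3 | 12, so subgroups of order 3 are possible by Lagrange.
The subgroups of order 3 are: {e, (1 2 3), (1 3 2)}; {e, (1 2 4), (1 4 2)}; {e, (1 3 4), (1 4 3)}; {e, (2 3 4), (2 4 3)}.
So G has 4 subgroups of order 3.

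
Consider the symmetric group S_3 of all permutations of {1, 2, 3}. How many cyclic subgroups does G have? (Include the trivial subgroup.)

A cyclic subgroup of order d is generated by each of its φ(d) elements of order d, so the cyclic subgroups of order d number (#elements of order d)/φ(d).
Cyclic subgroups by order — order 1: 1; order 2: 3; order 3: 1.
Total: 5.

5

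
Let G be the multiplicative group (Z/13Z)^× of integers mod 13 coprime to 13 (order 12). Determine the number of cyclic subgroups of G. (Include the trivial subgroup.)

Group the elements of G by the cyclic subgroup they generate; each cyclic subgroup of order d accounts for φ(d) elements.
Cyclic subgroups by order — order 1: 1; order 2: 1; order 3: 1; order 4: 1; order 6: 1; order 12: 1.
Total: 6.

6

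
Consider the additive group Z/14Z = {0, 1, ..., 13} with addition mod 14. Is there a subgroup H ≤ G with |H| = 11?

11 does not divide |G| = 14, so by Lagrange no subgroup of order 11 exists.

No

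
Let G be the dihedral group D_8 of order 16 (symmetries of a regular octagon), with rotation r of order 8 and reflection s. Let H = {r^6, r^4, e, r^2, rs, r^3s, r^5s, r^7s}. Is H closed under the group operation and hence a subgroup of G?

Yes

|H| = 8 divides |G| = 16, consistent with Lagrange.
H contains the identity, every element's inverse is in H, and H is closed under ·: it is a subgroup.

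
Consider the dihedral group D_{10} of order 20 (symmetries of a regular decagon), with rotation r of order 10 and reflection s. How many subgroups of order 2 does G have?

|G| = 20 and 2 | 20, so subgroups of order 2 are possible by Lagrange.
The subgroups of order 2 are: {e, r^2s}; {e, r^3s}; {e, r^4s}; {e, r^5}; … (11 in all).
So G has 11 subgroups of order 2.

11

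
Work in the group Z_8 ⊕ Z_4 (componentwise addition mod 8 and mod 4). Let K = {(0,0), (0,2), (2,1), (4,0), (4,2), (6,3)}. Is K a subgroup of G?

|K| = 6 does not divide |G| = 32, so by Lagrange K is not a subgroup.

No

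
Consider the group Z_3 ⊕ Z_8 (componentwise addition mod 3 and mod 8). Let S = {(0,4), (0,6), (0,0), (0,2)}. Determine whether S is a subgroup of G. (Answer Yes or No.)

Yes

|S| = 4 divides |G| = 24, consistent with Lagrange.
S contains the identity, every element's inverse is in S, and S is closed under +: it is a subgroup.
In fact S = ⟨(0,2)⟩.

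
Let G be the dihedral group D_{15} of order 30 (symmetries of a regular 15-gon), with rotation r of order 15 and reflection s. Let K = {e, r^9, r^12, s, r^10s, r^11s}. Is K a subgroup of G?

No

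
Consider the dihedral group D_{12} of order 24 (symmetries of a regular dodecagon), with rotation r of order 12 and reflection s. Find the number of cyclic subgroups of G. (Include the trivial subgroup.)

18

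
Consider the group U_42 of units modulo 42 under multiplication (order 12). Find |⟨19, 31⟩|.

6

|⟨19⟩| = 6 and |⟨31⟩| = 6, so |H| is a multiple of lcm(6, 6) = 6 and divides |G| = 12.
Closing under the operation: H = {1, 13, 19, 25, 31, 37}, so |H| = 6.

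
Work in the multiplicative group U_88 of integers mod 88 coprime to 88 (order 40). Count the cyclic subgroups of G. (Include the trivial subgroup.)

Each element a generates a cyclic subgroup ⟨a⟩; distinct elements may generate the same one (a cyclic group of order d has φ(d) generators).
Cyclic subgroups by order — order 1: 1; order 2: 7; order 5: 1; order 10: 7.
Total: 16.

16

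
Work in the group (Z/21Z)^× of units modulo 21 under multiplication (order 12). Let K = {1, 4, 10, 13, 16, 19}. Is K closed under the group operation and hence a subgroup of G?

Yes

|K| = 6 divides |G| = 12, consistent with Lagrange.
K contains the identity, every element's inverse is in K, and K is closed under ·: it is a subgroup.
In fact K = ⟨19⟩.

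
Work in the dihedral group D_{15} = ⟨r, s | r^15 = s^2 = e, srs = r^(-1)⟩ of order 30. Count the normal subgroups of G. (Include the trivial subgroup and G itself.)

G has 28 subgroups. Checking conjugation-invariance by order — order 1: 1/1 normal; order 2: 0/15 normal; order 3: 1/1 normal; order 5: 1/1 normal; order 6: 0/5 normal; order 10: 0/3 normal; order 15: 1/1 normal; order 30: 1/1 normal.
Total normal subgroups: 5.

5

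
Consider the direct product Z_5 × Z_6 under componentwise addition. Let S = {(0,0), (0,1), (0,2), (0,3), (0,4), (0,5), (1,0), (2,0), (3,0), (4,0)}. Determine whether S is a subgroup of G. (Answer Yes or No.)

Closure fails: (0,1) + (4,0) = (4,1) ∉ S. So S is not a subgroup.

No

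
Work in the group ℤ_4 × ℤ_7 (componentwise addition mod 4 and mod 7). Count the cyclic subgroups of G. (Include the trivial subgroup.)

6

Group the elements of G by the cyclic subgroup they generate; each cyclic subgroup of order d accounts for φ(d) elements.
Cyclic subgroups by order — order 1: 1; order 2: 1; order 4: 1; order 7: 1; order 14: 1; order 28: 1.
Total: 6.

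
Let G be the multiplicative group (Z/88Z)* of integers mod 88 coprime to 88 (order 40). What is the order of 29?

10

Compute successive powers of 29 mod 88: 29, 49, 13, 25, 21, 81, 61, 9, …; 29^10 ≡ 1 (mod 88).
So |⟨29⟩| = 10.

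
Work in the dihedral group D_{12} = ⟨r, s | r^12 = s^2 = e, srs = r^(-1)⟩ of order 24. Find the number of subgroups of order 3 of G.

|G| = 24 and 3 | 24, so subgroups of order 3 are possible by Lagrange.
The subgroups of order 3 are: {e, r^4, r^8}.
So G has 1 subgroup of order 3.

1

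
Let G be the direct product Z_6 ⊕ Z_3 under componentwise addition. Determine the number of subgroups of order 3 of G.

|G| = 18 and 3 | 18, so subgroups of order 3 are possible by Lagrange.
The subgroups of order 3 are: {(0,0), (0,1), (0,2)}; {(0,0), (2,0), (4,0)}; {(0,0), (2,1), (4,2)}; {(0,0), (2,2), (4,1)}.
So G has 4 subgroups of order 3.

4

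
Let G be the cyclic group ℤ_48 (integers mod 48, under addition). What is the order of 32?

In ℤ_48, the order of an element a is n/gcd(a, n).
gcd(32, 48) = 16, so |⟨32⟩| = 48/16 = 3.

3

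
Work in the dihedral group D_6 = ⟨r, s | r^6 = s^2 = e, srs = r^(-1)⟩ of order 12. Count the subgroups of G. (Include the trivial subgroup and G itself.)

16

|G| = 12, so by Lagrange every subgroup order divides 12. Divisors: 1, 2, 3, 4, 6, 12.
Subgroups by order — order 1: 1; order 2: 7; order 3: 1; order 4: 3; order 6: 3; order 12: 1.
Total: 1 + 7 + 1 + 3 + 3 + 1 = 16.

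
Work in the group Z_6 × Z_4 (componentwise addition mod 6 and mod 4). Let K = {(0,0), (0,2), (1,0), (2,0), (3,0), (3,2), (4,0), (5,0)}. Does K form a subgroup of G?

No

Closure fails: (4,0) + (0,2) = (4,2) ∉ K. So K is not a subgroup.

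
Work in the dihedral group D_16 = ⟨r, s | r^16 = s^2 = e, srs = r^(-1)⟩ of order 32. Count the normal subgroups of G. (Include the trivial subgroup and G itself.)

8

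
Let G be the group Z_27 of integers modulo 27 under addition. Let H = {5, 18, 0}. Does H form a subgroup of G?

18 ∈ H but its inverse 9 ∉ H, so H is not a subgroup.

No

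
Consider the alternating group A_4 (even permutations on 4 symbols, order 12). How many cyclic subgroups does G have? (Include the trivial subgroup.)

8

Each element a generates a cyclic subgroup ⟨a⟩; distinct elements may generate the same one (a cyclic group of order d has φ(d) generators).
Cyclic subgroups by order — order 1: 1; order 2: 3; order 3: 4.
Total: 8.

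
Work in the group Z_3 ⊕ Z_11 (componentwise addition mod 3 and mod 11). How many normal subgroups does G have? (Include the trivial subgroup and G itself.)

G is abelian, so every subgroup is normal.
G has 4 subgroups in total, hence 4 normal subgroups.

4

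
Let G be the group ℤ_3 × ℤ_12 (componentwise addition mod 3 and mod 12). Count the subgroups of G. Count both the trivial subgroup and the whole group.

18

|G| = 36, so by Lagrange every subgroup order divides 36. Divisors: 1, 2, 3, 4, 6, 9, 12, 18, 36.
Subgroups by order — order 1: 1; order 2: 1; order 3: 4; order 4: 1; order 6: 4; order 9: 1; order 12: 4; order 18: 1; order 36: 1.
Total: 1 + 1 + 4 + 1 + 4 + 1 + 4 + 1 + 1 = 18.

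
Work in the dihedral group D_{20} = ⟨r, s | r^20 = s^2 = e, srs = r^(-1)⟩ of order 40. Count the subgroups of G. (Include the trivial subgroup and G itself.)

|G| = 40, so by Lagrange every subgroup order divides 40. Divisors: 1, 2, 4, 5, 8, 10, 20, 40.
Subgroups by order — order 1: 1; order 2: 21; order 4: 11; order 5: 1; order 8: 5; order 10: 5; order 20: 3; order 40: 1.
Total: 1 + 21 + 11 + 1 + 5 + 5 + 3 + 1 = 48.

48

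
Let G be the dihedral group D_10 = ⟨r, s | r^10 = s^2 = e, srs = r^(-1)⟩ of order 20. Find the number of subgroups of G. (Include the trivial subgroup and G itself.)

22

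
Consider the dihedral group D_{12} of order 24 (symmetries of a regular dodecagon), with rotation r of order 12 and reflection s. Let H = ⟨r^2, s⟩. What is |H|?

|⟨r^2⟩| = 6 and |⟨s⟩| = 2, so |H| is a multiple of lcm(6, 2) = 6 and divides |G| = 24.
Closing under the operation: H = {e, r^2, r^4, r^6, r^8, r^10, s, r^2s, r^4s, r^6s, r^8s, r^10s}, so |H| = 12.

12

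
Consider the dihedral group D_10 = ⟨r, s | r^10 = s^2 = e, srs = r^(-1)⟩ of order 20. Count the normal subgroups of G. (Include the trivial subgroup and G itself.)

7

G has 22 subgroups. Checking conjugation-invariance by order — order 1: 1/1 normal; order 2: 1/11 normal; order 4: 0/5 normal; order 5: 1/1 normal; order 10: 3/3 normal; order 20: 1/1 normal.
Total normal subgroups: 7.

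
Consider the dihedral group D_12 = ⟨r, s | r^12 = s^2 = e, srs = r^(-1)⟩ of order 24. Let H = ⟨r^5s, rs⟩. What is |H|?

6

|⟨r^5s⟩| = 2 and |⟨rs⟩| = 2, so |H| is a multiple of lcm(2, 2) = 2 and divides |G| = 24.
Closing under the operation: H = {e, r^4, r^8, rs, r^5s, r^9s}, so |H| = 6.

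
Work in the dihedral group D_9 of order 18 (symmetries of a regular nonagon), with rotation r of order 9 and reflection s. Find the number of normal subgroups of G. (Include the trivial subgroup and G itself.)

G has 16 subgroups. Checking conjugation-invariance by order — order 1: 1/1 normal; order 2: 0/9 normal; order 3: 1/1 normal; order 6: 0/3 normal; order 9: 1/1 normal; order 18: 1/1 normal.
Total normal subgroups: 4.

4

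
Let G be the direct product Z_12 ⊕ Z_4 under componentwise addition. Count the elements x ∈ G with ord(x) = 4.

An element (a,b) has order lcm(ord(a), ord(b)); count pairs with lcm equal to 4.
Enumerating gives 12 such elements.

12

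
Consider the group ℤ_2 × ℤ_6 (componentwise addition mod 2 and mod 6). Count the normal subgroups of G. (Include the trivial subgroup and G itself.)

10

G is abelian, so every subgroup is normal.
G has 10 subgroups in total, hence 10 normal subgroups.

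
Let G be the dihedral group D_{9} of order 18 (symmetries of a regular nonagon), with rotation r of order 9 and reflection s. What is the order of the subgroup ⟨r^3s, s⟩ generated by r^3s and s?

6

|⟨r^3s⟩| = 2 and |⟨s⟩| = 2, so |H| is a multiple of lcm(2, 2) = 2 and divides |G| = 18.
Closing under the operation: H = {e, r^3, r^6, s, r^3s, r^6s}, so |H| = 6.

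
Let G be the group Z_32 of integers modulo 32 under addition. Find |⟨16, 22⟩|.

|⟨16⟩| = 2 and |⟨22⟩| = 16, so |H| is a multiple of lcm(2, 16) = 16 and divides |G| = 32.
Closing under the operation: H = {0, 2, 4, 6, 8, 10, 12, 14, 16, 18, 20, 22, 24, 26, 28, 30}, so |H| = 16.

16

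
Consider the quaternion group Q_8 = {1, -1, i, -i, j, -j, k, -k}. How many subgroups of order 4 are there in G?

3

|G| = 8 and 4 | 8, so subgroups of order 4 are possible by Lagrange.
The subgroups of order 4 are: {1, -1, i, -i}; {1, -1, j, -j}; {1, -1, k, -k}.
So G has 3 subgroups of order 4.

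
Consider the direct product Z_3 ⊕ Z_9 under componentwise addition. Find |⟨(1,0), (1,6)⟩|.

9

|⟨(1,0)⟩| = 3 and |⟨(1,6)⟩| = 3, so |H| is a multiple of lcm(3, 3) = 3 and divides |G| = 27.
Closing under the operation: H = {(0,0), (0,3), (0,6), (1,0), (1,3), (1,6), (2,0), (2,3), (2,6)}, so |H| = 9.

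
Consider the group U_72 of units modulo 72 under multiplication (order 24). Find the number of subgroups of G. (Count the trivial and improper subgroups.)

32

|G| = 24, so by Lagrange every subgroup order divides 24. Divisors: 1, 2, 3, 4, 6, 8, 12, 24.
Subgroups by order — order 1: 1; order 2: 7; order 3: 1; order 4: 7; order 6: 7; order 8: 1; order 12: 7; order 24: 1.
Total: 1 + 7 + 1 + 7 + 7 + 1 + 7 + 1 = 32.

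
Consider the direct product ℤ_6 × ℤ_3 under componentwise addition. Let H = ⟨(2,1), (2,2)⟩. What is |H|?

9

|⟨(2,1)⟩| = 3 and |⟨(2,2)⟩| = 3, so |H| is a multiple of lcm(3, 3) = 3 and divides |G| = 18.
Closing under the operation: H = {(0,0), (0,1), (0,2), (2,0), (2,1), (2,2), (4,0), (4,1), (4,2)}, so |H| = 9.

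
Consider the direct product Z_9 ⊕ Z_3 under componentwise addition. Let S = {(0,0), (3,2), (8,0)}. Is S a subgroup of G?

(3,2) ∈ S but its inverse (6,1) ∉ S, so S is not a subgroup.

No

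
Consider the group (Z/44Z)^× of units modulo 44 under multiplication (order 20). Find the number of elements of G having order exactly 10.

12

Enumerating element orders in G gives 12 elements of order 10.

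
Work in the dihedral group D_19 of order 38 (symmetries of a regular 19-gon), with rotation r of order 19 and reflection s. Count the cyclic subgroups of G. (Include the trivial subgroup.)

Group the elements of G by the cyclic subgroup they generate; each cyclic subgroup of order d accounts for φ(d) elements.
Cyclic subgroups by order — order 1: 1; order 2: 19; order 19: 1.
Total: 21.

21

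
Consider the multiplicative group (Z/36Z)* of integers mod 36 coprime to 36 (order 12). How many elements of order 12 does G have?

0

No element of G has order 12 (even though 12 | 12).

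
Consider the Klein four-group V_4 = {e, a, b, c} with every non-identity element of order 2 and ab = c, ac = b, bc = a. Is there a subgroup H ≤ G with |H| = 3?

No

3 does not divide |G| = 4, so by Lagrange no subgroup of order 3 exists.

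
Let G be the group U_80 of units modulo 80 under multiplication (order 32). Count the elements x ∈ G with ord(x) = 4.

Enumerating element orders in G gives 24 elements of order 4.

24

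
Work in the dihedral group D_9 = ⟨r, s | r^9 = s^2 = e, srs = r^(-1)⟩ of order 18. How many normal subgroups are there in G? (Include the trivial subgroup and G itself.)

4

G has 16 subgroups. Checking conjugation-invariance by order — order 1: 1/1 normal; order 2: 0/9 normal; order 3: 1/1 normal; order 6: 0/3 normal; order 9: 1/1 normal; order 18: 1/1 normal.
Total normal subgroups: 4.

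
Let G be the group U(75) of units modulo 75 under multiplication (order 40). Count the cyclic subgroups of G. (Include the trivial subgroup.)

12

Group the elements of G by the cyclic subgroup they generate; each cyclic subgroup of order d accounts for φ(d) elements.
Cyclic subgroups by order — order 1: 1; order 2: 3; order 4: 2; order 5: 1; order 10: 3; order 20: 2.
Total: 12.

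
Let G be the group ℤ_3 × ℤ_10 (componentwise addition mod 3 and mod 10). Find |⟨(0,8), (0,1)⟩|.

|⟨(0,8)⟩| = 5 and |⟨(0,1)⟩| = 10, so |H| is a multiple of lcm(5, 10) = 10 and divides |G| = 30.
Closing under the operation: H = {(0,0), (0,1), (0,2), (0,3), (0,4), (0,5), (0,6), (0,7), (0,8), (0,9)}, so |H| = 10.

10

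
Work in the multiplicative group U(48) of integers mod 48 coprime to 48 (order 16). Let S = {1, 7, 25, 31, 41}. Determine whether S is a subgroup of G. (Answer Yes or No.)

|S| = 5 does not divide |G| = 16, so by Lagrange S is not a subgroup.

No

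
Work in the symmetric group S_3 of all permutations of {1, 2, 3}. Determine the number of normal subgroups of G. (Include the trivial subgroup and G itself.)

3

G has 6 subgroups. Checking conjugation-invariance by order — order 1: 1/1 normal; order 2: 0/3 normal; order 3: 1/1 normal; order 6: 1/1 normal.
Total normal subgroups: 3.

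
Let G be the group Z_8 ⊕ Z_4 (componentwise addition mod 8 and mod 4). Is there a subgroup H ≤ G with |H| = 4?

Yes

4 | 32. A subgroup of order 4 is {(0,0), (0,1), (0,2), (0,3)}.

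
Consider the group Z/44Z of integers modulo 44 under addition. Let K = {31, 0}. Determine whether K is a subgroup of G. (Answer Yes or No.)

31 ∈ K but its inverse 13 ∉ K, so K is not a subgroup.

No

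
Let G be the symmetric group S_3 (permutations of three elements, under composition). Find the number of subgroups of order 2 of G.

3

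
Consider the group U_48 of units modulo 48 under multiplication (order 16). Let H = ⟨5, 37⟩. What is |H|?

8

|⟨5⟩| = 4 and |⟨37⟩| = 4, so |H| is a multiple of lcm(4, 4) = 4 and divides |G| = 16.
Closing under the operation: H = {1, 5, 13, 17, 25, 29, 37, 41}, so |H| = 8.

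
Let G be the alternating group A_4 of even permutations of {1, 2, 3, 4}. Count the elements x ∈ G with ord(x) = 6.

0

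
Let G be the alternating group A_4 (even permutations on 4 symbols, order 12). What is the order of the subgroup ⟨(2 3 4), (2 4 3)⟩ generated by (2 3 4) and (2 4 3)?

3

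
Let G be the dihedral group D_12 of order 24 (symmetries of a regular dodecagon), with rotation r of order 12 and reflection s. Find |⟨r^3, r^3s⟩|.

|⟨r^3⟩| = 4 and |⟨r^3s⟩| = 2, so |H| is a multiple of lcm(4, 2) = 4 and divides |G| = 24.
Closing under the operation: H = {e, r^3, r^6, r^9, s, r^3s, r^6s, r^9s}, so |H| = 8.

8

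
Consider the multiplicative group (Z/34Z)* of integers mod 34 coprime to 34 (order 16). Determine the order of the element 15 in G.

Compute successive powers of 15 mod 34: 15, 21, 9, 33, 19, 13, 25, 1; 15^8 ≡ 1 (mod 34).
So |⟨15⟩| = 8.

8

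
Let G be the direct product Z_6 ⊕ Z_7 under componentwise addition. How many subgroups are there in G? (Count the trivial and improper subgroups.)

8

|G| = 42, so by Lagrange every subgroup order divides 42. Divisors: 1, 2, 3, 6, 7, 14, 21, 42.
Subgroups by order — order 1: 1; order 2: 1; order 3: 1; order 6: 1; order 7: 1; order 14: 1; order 21: 1; order 42: 1.
Total: 1 + 1 + 1 + 1 + 1 + 1 + 1 + 1 = 8.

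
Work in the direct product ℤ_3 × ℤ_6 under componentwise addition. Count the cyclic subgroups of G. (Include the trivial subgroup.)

10

Group the elements of G by the cyclic subgroup they generate; each cyclic subgroup of order d accounts for φ(d) elements.
Cyclic subgroups by order — order 1: 1; order 2: 1; order 3: 4; order 6: 4.
Total: 10.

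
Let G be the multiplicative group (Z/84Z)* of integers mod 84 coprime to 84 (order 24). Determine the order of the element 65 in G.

6

Compute successive powers of 65 mod 84: 65, 25, 29, 37, 53, 1; 65^6 ≡ 1 (mod 84).
So |⟨65⟩| = 6.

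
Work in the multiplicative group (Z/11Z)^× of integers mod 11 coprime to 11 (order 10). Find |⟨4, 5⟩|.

|⟨4⟩| = 5 and |⟨5⟩| = 5, so |H| is a multiple of lcm(5, 5) = 5 and divides |G| = 10.
Closing under the operation: H = {1, 3, 4, 5, 9}, so |H| = 5.

5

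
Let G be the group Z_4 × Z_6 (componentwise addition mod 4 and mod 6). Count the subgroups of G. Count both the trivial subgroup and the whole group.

16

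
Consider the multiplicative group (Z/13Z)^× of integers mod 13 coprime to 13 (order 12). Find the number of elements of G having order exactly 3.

The elements of order 3 are: 3, 9.
That's 2.

2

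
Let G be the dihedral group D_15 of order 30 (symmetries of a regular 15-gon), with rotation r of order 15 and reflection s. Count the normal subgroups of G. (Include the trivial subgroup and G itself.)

5

G has 28 subgroups. Checking conjugation-invariance by order — order 1: 1/1 normal; order 2: 0/15 normal; order 3: 1/1 normal; order 5: 1/1 normal; order 6: 0/5 normal; order 10: 0/3 normal; order 15: 1/1 normal; order 30: 1/1 normal.
Total normal subgroups: 5.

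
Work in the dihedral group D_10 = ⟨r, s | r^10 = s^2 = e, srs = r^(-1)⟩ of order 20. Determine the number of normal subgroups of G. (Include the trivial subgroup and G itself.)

G has 22 subgroups. Checking conjugation-invariance by order — order 1: 1/1 normal; order 2: 1/11 normal; order 4: 0/5 normal; order 5: 1/1 normal; order 10: 3/3 normal; order 20: 1/1 normal.
Total normal subgroups: 7.

7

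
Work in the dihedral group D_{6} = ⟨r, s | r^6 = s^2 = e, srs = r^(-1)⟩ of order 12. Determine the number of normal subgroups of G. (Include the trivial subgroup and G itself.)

G has 16 subgroups. Checking conjugation-invariance by order — order 1: 1/1 normal; order 2: 1/7 normal; order 3: 1/1 normal; order 4: 0/3 normal; order 6: 3/3 normal; order 12: 1/1 normal.
Total normal subgroups: 7.

7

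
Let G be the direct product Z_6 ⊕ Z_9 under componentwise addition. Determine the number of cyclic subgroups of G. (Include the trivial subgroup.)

16

Group the elements of G by the cyclic subgroup they generate; each cyclic subgroup of order d accounts for φ(d) elements.
Cyclic subgroups by order — order 1: 1; order 2: 1; order 3: 4; order 6: 4; order 9: 3; order 18: 3.
Total: 16.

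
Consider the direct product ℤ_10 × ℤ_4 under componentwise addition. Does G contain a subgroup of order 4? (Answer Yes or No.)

Yes

4 | 40. A subgroup of order 4 is {(0,0), (0,1), (0,2), (0,3)}.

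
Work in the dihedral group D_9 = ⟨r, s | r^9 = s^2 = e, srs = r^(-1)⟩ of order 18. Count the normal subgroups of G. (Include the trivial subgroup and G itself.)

4

G has 16 subgroups. Checking conjugation-invariance by order — order 1: 1/1 normal; order 2: 0/9 normal; order 3: 1/1 normal; order 6: 0/3 normal; order 9: 1/1 normal; order 18: 1/1 normal.
Total normal subgroups: 4.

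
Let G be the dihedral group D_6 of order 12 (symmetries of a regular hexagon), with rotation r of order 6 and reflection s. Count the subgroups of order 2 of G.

|G| = 12 and 2 | 12, so subgroups of order 2 are possible by Lagrange.
The subgroups of order 2 are: {e, r^2s}; {e, r^3}; {e, r^3s}; {e, r^4s}; … (7 in all).
So G has 7 subgroups of order 2.

7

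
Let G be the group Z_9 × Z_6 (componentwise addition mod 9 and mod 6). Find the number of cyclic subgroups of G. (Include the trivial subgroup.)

16

A cyclic subgroup of order d is generated by each of its φ(d) elements of order d, so the cyclic subgroups of order d number (#elements of order d)/φ(d).
Cyclic subgroups by order — order 1: 1; order 2: 1; order 3: 4; order 6: 4; order 9: 3; order 18: 3.
Total: 16.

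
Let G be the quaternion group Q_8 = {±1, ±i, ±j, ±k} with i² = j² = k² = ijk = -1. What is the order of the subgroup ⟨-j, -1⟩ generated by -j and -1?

|⟨-j⟩| = 4 and |⟨-1⟩| = 2, so |H| is a multiple of lcm(4, 2) = 4 and divides |G| = 8.
Closing under the operation: H = {1, -1, j, -j}, so |H| = 4.

4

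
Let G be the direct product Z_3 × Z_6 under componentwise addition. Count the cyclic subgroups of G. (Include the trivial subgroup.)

Each element a generates a cyclic subgroup ⟨a⟩; distinct elements may generate the same one (a cyclic group of order d has φ(d) generators).
Cyclic subgroups by order — order 1: 1; order 2: 1; order 3: 4; order 6: 4.
Total: 10.

10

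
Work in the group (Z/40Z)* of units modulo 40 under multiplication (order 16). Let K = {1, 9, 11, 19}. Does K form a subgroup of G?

Yes

|K| = 4 divides |G| = 16, consistent with Lagrange.
K contains the identity, every element's inverse is in K, and K is closed under ·: it is a subgroup.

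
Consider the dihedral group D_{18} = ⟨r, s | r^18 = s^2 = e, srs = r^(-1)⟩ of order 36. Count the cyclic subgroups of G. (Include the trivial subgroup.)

Group the elements of G by the cyclic subgroup they generate; each cyclic subgroup of order d accounts for φ(d) elements.
Cyclic subgroups by order — order 1: 1; order 2: 19; order 3: 1; order 6: 1; order 9: 1; order 18: 1.
Total: 24.

24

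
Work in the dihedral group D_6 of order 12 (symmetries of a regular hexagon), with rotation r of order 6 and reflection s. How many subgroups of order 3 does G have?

1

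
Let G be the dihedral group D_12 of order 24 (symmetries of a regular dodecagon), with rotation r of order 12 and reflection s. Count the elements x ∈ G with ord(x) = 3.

2

The elements of order 3 are: r^4, r^8.
That's 2.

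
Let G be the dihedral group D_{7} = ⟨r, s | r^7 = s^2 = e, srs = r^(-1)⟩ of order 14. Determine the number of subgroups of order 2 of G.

|G| = 14 and 2 | 14, so subgroups of order 2 are possible by Lagrange.
The subgroups of order 2 are: {e, r^2s}; {e, r^3s}; {e, r^4s}; {e, r^5s}; … (7 in all).
So G has 7 subgroups of order 2.

7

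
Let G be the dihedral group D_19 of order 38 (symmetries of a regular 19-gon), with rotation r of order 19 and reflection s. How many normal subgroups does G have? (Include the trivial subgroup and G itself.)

3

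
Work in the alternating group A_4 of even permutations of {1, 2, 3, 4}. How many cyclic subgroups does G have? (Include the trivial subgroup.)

Each element a generates a cyclic subgroup ⟨a⟩; distinct elements may generate the same one (a cyclic group of order d has φ(d) generators).
Cyclic subgroups by order — order 1: 1; order 2: 3; order 3: 4.
Total: 8.

8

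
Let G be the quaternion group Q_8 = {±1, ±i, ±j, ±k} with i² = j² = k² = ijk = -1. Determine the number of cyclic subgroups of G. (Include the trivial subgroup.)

A cyclic subgroup of order d is generated by each of its φ(d) elements of order d, so the cyclic subgroups of order d number (#elements of order d)/φ(d).
Cyclic subgroups by order — order 1: 1; order 2: 1; order 4: 3.
Total: 5.

5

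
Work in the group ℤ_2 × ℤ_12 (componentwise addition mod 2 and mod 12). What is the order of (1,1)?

The order of (1,1) in Z_2 × Z_12 is lcm(ord(1) in Z_2, ord(1) in Z_12).
ord(1) = 2 and ord(1) = 12, so |⟨(1,1)⟩| = lcm(2, 12) = 12.

12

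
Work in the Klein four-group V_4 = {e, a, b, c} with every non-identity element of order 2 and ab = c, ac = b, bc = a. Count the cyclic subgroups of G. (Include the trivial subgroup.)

4

Group the elements of G by the cyclic subgroup they generate; each cyclic subgroup of order d accounts for φ(d) elements.
Cyclic subgroups by order — order 1: 1; order 2: 3.
Total: 4.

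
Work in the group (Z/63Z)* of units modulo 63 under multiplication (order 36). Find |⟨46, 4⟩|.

|⟨46⟩| = 3 and |⟨4⟩| = 3, so |H| is a multiple of lcm(3, 3) = 3 and divides |G| = 36.
Closing under the operation: H = {1, 4, 16, 22, 25, 37, 43, 46, 58}, so |H| = 9.

9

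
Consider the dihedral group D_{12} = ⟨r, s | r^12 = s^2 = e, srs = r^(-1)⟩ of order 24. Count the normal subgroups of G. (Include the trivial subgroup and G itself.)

9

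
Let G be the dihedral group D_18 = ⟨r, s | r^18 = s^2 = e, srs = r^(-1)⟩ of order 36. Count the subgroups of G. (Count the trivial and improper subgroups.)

45

|G| = 36, so by Lagrange every subgroup order divides 36. Divisors: 1, 2, 3, 4, 6, 9, 12, 18, 36.
Subgroups by order — order 1: 1; order 2: 19; order 3: 1; order 4: 9; order 6: 7; order 9: 1; order 12: 3; order 18: 3; order 36: 1.
Total: 1 + 19 + 1 + 9 + 7 + 1 + 3 + 3 + 1 = 45.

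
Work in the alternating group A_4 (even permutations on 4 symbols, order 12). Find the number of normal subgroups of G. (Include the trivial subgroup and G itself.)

3

G has 10 subgroups. Checking conjugation-invariance by order — order 1: 1/1 normal; order 2: 0/3 normal; order 3: 0/4 normal; order 4: 1/1 normal; order 12: 1/1 normal.
Total normal subgroups: 3.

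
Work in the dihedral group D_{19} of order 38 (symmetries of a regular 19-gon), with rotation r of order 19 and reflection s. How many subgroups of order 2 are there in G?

19

|G| = 38 and 2 | 38, so subgroups of order 2 are possible by Lagrange.
The subgroups of order 2 are: {e, r^10s}; {e, r^11s}; {e, r^12s}; {e, r^13s}; … (19 in all).
So G has 19 subgroups of order 2.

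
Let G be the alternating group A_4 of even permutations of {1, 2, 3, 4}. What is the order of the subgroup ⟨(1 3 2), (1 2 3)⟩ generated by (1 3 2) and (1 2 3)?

|⟨(1 3 2)⟩| = 3 and |⟨(1 2 3)⟩| = 3, so |H| is a multiple of lcm(3, 3) = 3 and divides |G| = 12.
Closing under the operation: H = {e, (1 2 3), (1 3 2)}, so |H| = 3.

3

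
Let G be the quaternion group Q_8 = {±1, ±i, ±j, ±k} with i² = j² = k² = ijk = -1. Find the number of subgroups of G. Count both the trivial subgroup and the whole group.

6

|G| = 8, so by Lagrange every subgroup order divides 8. Divisors: 1, 2, 4, 8.
Subgroups by order — order 1: 1; order 2: 1; order 4: 3; order 8: 1.
Total: 1 + 1 + 3 + 1 = 6.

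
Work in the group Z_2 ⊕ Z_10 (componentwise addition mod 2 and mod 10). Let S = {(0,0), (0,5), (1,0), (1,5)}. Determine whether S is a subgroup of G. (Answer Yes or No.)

Yes

|S| = 4 divides |G| = 20, consistent with Lagrange.
S contains the identity, every element's inverse is in S, and S is closed under +: it is a subgroup.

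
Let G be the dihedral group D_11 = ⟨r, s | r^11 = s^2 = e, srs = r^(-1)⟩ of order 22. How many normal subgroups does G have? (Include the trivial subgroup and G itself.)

G has 14 subgroups. Checking conjugation-invariance by order — order 1: 1/1 normal; order 2: 0/11 normal; order 11: 1/1 normal; order 22: 1/1 normal.
Total normal subgroups: 3.

3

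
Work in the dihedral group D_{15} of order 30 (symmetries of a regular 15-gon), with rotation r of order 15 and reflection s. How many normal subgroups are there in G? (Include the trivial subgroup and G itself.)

5

G has 28 subgroups. Checking conjugation-invariance by order — order 1: 1/1 normal; order 2: 0/15 normal; order 3: 1/1 normal; order 5: 1/1 normal; order 6: 0/5 normal; order 10: 0/3 normal; order 15: 1/1 normal; order 30: 1/1 normal.
Total normal subgroups: 5.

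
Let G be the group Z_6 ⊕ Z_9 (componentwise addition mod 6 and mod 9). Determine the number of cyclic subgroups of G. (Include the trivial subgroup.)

16

Each element a generates a cyclic subgroup ⟨a⟩; distinct elements may generate the same one (a cyclic group of order d has φ(d) generators).
Cyclic subgroups by order — order 1: 1; order 2: 1; order 3: 4; order 6: 4; order 9: 3; order 18: 3.
Total: 16.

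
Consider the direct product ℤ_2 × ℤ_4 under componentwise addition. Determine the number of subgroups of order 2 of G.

3

|G| = 8 and 2 | 8, so subgroups of order 2 are possible by Lagrange.
The subgroups of order 2 are: {(0,0), (0,2)}; {(0,0), (1,0)}; {(0,0), (1,2)}.
So G has 3 subgroups of order 2.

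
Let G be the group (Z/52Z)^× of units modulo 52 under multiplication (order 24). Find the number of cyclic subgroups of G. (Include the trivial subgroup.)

12

Each element a generates a cyclic subgroup ⟨a⟩; distinct elements may generate the same one (a cyclic group of order d has φ(d) generators).
Cyclic subgroups by order — order 1: 1; order 2: 3; order 3: 1; order 4: 2; order 6: 3; order 12: 2.
Total: 12.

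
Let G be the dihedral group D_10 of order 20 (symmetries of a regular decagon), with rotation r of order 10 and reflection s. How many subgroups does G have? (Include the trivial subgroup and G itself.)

22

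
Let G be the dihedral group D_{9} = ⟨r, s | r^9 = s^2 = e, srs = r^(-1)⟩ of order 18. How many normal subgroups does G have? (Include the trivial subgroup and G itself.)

G has 16 subgroups. Checking conjugation-invariance by order — order 1: 1/1 normal; order 2: 0/9 normal; order 3: 1/1 normal; order 6: 0/3 normal; order 9: 1/1 normal; order 18: 1/1 normal.
Total normal subgroups: 4.

4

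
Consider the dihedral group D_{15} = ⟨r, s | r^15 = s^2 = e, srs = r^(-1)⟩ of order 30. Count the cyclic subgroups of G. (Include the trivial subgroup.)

19

Each element a generates a cyclic subgroup ⟨a⟩; distinct elements may generate the same one (a cyclic group of order d has φ(d) generators).
Cyclic subgroups by order — order 1: 1; order 2: 15; order 3: 1; order 5: 1; order 15: 1.
Total: 19.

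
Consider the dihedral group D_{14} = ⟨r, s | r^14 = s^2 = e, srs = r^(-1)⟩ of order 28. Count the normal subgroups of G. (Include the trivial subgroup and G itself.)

7

G has 28 subgroups. Checking conjugation-invariance by order — order 1: 1/1 normal; order 2: 1/15 normal; order 4: 0/7 normal; order 7: 1/1 normal; order 14: 3/3 normal; order 28: 1/1 normal.
Total normal subgroups: 7.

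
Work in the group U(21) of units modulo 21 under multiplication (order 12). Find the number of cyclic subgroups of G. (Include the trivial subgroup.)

Each element a generates a cyclic subgroup ⟨a⟩; distinct elements may generate the same one (a cyclic group of order d has φ(d) generators).
Cyclic subgroups by order — order 1: 1; order 2: 3; order 3: 1; order 6: 3.
Total: 8.

8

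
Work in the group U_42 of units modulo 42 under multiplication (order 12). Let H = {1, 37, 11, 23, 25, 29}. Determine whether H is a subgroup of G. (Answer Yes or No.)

|H| = 6 divides |G| = 12, consistent with Lagrange.
H contains the identity, every element's inverse is in H, and H is closed under ·: it is a subgroup.
In fact H = ⟨23⟩.

Yes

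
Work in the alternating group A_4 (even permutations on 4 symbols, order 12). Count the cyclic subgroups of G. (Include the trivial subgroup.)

Each element a generates a cyclic subgroup ⟨a⟩; distinct elements may generate the same one (a cyclic group of order d has φ(d) generators).
Cyclic subgroups by order — order 1: 1; order 2: 3; order 3: 4.
Total: 8.

8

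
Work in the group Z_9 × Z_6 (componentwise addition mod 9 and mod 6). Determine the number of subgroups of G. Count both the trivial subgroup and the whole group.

|G| = 54, so by Lagrange every subgroup order divides 54. Divisors: 1, 2, 3, 6, 9, 18, 27, 54.
Subgroups by order — order 1: 1; order 2: 1; order 3: 4; order 6: 4; order 9: 4; order 18: 4; order 27: 1; order 54: 1.
Total: 1 + 1 + 4 + 4 + 4 + 4 + 1 + 1 = 20.

20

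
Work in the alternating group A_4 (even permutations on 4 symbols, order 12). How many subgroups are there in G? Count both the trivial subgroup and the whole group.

|G| = 12, so by Lagrange every subgroup order divides 12. Divisors: 1, 2, 3, 4, 6, 12.
Subgroups by order — order 1: 1; order 2: 3; order 3: 4; order 4: 1; order 6: 0; order 12: 1.
Total: 1 + 3 + 4 + 1 + 0 + 1 = 10.

10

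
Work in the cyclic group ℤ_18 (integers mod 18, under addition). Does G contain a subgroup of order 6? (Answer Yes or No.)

6 | 18. A subgroup of order 6 is {0, 3, 6, 9, 12, 15}.

Yes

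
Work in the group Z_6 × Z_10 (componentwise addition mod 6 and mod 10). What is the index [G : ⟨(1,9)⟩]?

|⟨(1,9)⟩| = 30 and |G| = 60.
By Lagrange, [G : H] = |G|/|H| = 60/30 = 2.

2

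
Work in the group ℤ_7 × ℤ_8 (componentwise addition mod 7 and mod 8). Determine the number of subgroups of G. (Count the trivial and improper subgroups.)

8

|G| = 56, so by Lagrange every subgroup order divides 56. Divisors: 1, 2, 4, 7, 8, 14, 28, 56.
Subgroups by order — order 1: 1; order 2: 1; order 4: 1; order 7: 1; order 8: 1; order 14: 1; order 28: 1; order 56: 1.
Total: 1 + 1 + 1 + 1 + 1 + 1 + 1 + 1 = 8.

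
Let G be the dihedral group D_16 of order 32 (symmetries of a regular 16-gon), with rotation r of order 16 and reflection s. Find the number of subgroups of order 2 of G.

17

|G| = 32 and 2 | 32, so subgroups of order 2 are possible by Lagrange.
The subgroups of order 2 are: {e, r^10s}; {e, r^11s}; {e, r^12s}; {e, r^13s}; … (17 in all).
So G has 17 subgroups of order 2.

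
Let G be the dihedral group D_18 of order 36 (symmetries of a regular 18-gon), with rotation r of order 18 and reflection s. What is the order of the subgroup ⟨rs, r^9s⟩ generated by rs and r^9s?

18

|⟨rs⟩| = 2 and |⟨r^9s⟩| = 2, so |H| is a multiple of lcm(2, 2) = 2 and divides |G| = 36.
Closing under the operation: H = {e, r^2, r^4, r^6, r^8, r^10, r^12, r^14, r^16, rs, r^3s, r^5s, r^7s, r^9s, r^11s, r^13s, r^15s, r^17s}, so |H| = 18.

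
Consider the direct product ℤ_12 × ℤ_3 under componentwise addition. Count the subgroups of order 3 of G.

|G| = 36 and 3 | 36, so subgroups of order 3 are possible by Lagrange.
The subgroups of order 3 are: {(0,0), (0,1), (0,2)}; {(0,0), (4,0), (8,0)}; {(0,0), (4,1), (8,2)}; {(0,0), (4,2), (8,1)}.
So G has 4 subgroups of order 3.

4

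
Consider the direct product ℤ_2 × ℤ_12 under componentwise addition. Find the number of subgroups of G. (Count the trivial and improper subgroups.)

|G| = 24, so by Lagrange every subgroup order divides 24. Divisors: 1, 2, 3, 4, 6, 8, 12, 24.
Subgroups by order — order 1: 1; order 2: 3; order 3: 1; order 4: 3; order 6: 3; order 8: 1; order 12: 3; order 24: 1.
Total: 1 + 3 + 1 + 3 + 3 + 1 + 3 + 1 = 16.

16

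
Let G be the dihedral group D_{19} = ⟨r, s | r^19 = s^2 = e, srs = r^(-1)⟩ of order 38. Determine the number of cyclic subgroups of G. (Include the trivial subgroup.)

A cyclic subgroup of order d is generated by each of its φ(d) elements of order d, so the cyclic subgroups of order d number (#elements of order d)/φ(d).
Cyclic subgroups by order — order 1: 1; order 2: 19; order 19: 1.
Total: 21.

21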